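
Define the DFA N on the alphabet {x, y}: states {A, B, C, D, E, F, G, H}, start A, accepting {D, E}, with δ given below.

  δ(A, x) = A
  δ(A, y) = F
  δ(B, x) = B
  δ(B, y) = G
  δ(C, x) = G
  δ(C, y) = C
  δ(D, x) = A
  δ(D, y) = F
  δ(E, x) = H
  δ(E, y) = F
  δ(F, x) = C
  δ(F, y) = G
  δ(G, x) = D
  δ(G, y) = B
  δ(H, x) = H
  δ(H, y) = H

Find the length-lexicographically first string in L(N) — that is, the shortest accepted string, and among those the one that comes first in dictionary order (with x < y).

A breadth-first search from A reaches an accepting state first via the path A → F → G → D on input yyx.
No string of length < 3 is accepted (BFS exhausts all shorter strings without reaching an accepting state), and yyx is the lexicographically least accepting string of length 3.

yyx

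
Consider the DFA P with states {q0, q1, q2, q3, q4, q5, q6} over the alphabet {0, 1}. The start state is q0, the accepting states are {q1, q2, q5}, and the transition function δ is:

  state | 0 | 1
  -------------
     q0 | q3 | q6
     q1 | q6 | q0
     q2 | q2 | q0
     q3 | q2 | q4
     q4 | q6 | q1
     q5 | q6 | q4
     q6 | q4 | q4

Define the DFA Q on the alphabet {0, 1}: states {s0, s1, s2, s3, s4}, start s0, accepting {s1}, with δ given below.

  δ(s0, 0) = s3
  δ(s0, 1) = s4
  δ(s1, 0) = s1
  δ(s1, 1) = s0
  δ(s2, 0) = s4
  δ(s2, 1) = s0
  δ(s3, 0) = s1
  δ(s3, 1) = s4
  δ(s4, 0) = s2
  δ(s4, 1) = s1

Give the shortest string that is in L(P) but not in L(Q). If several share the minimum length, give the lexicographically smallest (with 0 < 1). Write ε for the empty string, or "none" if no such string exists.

101

The string 101 is accepted by P but not by Q.
No shorter string lies in the difference, and 101 is the lexicographically first length-3 string in L(P) \ L(Q).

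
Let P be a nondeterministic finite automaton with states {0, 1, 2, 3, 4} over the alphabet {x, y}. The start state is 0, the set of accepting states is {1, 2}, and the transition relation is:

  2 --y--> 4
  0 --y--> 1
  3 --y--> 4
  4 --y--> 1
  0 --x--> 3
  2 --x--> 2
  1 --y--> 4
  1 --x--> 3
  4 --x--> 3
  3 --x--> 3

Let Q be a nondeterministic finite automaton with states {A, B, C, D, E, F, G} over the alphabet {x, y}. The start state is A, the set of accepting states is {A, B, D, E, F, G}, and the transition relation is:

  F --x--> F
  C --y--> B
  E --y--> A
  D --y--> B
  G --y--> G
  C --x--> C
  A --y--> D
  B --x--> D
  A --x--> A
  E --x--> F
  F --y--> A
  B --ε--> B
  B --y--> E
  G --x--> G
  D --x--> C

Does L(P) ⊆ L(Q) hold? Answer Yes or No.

Exploring the product automaton P × Q from the start pair (0, A), following both machines on each input symbol, reaches 13 state pairs: (0, A), (3, A), (1, D), (4, D), (3, C), (4, B), (1, B), (3, D), (1, E), (4, E), (3, F), (4, A), (1, A).
P accepts in {1, 2} and Q accepts in {A, B, D, E, F, G}. The reachable pairs whose P-component is accepting are (1, D), (1, B), (1, E), (1, A); in each of them the Q-component is accepting too, so the product for L(P) \ L(Q) (P-component accepting, Q-component rejecting) has no reachable accepting pair and the difference is empty.
Hence every string in L(P) is also in L(Q).

Yes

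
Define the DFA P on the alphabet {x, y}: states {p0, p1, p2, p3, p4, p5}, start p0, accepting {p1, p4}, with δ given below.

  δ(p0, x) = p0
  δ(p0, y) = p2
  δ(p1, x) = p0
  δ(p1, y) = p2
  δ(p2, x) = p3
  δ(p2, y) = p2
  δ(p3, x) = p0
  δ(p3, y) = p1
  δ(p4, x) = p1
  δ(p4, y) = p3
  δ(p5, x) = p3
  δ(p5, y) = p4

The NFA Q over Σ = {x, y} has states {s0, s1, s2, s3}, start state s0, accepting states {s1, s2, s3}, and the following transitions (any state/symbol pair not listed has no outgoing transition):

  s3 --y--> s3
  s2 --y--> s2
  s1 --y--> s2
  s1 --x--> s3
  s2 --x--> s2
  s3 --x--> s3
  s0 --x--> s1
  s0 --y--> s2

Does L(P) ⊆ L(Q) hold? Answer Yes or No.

Exploring the product automaton P × Q from the start pair (p0, s0), following both machines on each input symbol, reaches 10 state pairs: (p0, s0), (p0, s1), (p2, s2), (p0, s3), (p3, s2), (p2, s3), (p0, s2), (p1, s2), (p3, s3), (p1, s3).
P accepts in {p1, p4} and Q accepts in {s1, s2, s3}. The reachable pairs whose P-component is accepting are (p1, s2), (p1, s3); in each of them the Q-component is accepting too, so the product for L(P) \ L(Q) (P-component accepting, Q-component rejecting) has no reachable accepting pair and the difference is empty.
Hence every string in L(P) is also in L(Q).

Yes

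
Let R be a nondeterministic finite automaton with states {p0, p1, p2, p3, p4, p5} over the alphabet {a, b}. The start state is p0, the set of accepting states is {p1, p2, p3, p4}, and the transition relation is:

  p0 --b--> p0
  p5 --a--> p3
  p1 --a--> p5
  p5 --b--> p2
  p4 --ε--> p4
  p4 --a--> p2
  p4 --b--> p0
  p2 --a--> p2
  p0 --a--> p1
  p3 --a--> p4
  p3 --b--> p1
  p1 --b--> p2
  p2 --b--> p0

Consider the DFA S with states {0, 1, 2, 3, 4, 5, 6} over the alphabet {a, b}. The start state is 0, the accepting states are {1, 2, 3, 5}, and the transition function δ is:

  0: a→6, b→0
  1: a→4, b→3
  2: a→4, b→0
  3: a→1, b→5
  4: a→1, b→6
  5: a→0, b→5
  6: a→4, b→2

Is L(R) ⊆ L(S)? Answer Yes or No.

The string a is in L(R) but not in L(S).
So L(R) ⊄ L(S).

No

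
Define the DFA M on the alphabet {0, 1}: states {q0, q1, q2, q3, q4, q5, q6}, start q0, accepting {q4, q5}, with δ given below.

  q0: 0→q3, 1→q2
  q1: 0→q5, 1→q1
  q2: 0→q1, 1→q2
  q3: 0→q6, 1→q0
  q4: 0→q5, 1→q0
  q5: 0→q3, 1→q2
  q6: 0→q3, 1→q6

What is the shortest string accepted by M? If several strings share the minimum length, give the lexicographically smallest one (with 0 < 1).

A breadth-first search from q0 reaches an accepting state first via the path q0 → q2 → q1 → q5 on input 100.
No string of length < 3 is accepted (BFS exhausts all shorter strings without reaching an accepting state), and 100 is the lexicographically least accepting string of length 3.

100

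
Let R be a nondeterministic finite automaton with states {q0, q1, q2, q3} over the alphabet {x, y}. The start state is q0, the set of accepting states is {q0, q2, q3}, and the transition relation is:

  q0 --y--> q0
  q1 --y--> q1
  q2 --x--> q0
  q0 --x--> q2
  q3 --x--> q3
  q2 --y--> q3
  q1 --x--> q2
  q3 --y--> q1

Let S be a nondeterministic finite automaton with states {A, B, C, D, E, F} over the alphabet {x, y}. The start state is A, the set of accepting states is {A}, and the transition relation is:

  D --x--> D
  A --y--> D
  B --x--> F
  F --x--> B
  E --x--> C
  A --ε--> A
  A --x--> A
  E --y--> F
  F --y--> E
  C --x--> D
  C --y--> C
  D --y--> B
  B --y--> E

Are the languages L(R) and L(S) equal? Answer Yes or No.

No

The string y is accepted by R but rejected by S.
So L(R) ≠ L(S).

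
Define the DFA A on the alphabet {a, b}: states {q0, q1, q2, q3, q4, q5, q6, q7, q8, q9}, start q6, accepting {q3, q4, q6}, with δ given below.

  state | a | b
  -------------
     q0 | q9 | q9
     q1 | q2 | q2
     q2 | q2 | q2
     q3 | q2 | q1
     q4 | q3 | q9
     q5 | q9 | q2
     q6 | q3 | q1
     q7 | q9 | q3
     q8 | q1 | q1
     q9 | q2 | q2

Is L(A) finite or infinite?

finite

The useful states (reachable from q6 and able to reach an accepting state) are {q3, q6}.
Restricted to these states the transition graph has no cycle, so every accepting path has bounded length and L is finite.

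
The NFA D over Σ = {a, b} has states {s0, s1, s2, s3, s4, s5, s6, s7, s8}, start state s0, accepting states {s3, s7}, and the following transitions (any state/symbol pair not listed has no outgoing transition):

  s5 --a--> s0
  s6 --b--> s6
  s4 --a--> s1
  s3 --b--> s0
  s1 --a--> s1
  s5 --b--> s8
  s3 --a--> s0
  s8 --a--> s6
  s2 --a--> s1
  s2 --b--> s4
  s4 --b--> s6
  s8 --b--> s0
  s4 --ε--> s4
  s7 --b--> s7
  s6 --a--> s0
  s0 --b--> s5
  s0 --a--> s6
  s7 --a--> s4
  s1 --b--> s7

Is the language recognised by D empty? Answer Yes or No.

The states reachable from the start state are {s0, s5, s6, s8}.
None of the accepting states {s3, s7} is reachable, so no string is accepted and L(D) = ∅.

Yes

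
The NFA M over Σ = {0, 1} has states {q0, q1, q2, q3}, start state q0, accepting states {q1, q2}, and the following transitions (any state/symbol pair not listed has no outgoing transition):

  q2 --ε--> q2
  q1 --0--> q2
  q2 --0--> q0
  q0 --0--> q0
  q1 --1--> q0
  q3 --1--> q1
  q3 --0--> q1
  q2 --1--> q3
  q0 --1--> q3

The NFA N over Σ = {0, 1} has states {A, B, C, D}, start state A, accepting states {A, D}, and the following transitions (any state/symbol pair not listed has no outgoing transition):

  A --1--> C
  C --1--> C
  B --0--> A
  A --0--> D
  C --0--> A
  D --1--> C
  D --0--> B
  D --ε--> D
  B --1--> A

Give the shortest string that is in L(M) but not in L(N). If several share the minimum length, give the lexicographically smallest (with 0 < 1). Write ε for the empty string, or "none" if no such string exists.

11

The string 11 is accepted by M but not by N.
No shorter string lies in the difference, and 11 is the lexicographically first length-2 string in L(M) \ L(N).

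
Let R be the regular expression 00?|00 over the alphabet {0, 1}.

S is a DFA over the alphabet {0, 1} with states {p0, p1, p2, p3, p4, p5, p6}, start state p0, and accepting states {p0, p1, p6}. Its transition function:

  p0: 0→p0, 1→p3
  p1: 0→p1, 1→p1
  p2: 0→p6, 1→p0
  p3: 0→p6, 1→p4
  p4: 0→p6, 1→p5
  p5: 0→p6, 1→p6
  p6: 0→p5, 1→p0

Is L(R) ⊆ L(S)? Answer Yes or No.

Converting the expression R to a DFA (subset construction, then merging equivalent states) gives the minimal DFA with states {r0, r1, r2, r3}, start state r0, accepting states {r1, r3} and transitions r0: 0→r1, 1→r2; r1: 0→r3, 1→r2; r2: 0→r2, 1→r2; r3: 0→r2, 1→r2.
Exploring the product automaton R × S from the start pair (r0, p0), following both machines on each input symbol, reaches 8 state pairs: (r0, p0), (r1, p0), (r2, p3), (r3, p0), (r2, p6), (r2, p4), (r2, p0), (r2, p5).
R accepts in {r1, r3} and S accepts in {p0, p1, p6}. The reachable pairs whose R-component is accepting are (r1, p0), (r3, p0); in each of them the S-component is accepting too, so the product for L(R) \ L(S) (R-component accepting, S-component rejecting) has no reachable accepting pair and the difference is empty.
Hence every string in L(R) is also in L(S).

Yes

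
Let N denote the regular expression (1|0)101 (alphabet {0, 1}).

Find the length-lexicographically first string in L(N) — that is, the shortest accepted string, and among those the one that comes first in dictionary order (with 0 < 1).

0101

By inspection of the expression, no string of length less than 4 matches, and 0101 is the lexicographically first match of length 4.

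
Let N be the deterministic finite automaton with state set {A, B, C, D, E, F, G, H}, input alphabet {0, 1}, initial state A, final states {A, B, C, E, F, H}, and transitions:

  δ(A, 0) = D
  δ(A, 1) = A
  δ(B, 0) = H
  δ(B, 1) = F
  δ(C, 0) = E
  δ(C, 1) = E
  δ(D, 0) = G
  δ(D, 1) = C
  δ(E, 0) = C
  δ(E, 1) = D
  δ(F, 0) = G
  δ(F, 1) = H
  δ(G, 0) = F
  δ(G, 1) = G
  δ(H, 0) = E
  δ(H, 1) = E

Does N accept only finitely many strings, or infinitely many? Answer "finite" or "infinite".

State A is reachable from the start and can reach an accepting state, and it lies on the cycle A → A.
Traversing that cycle any number of times yields accepted strings of unbounded length, so the language is infinite.

infinite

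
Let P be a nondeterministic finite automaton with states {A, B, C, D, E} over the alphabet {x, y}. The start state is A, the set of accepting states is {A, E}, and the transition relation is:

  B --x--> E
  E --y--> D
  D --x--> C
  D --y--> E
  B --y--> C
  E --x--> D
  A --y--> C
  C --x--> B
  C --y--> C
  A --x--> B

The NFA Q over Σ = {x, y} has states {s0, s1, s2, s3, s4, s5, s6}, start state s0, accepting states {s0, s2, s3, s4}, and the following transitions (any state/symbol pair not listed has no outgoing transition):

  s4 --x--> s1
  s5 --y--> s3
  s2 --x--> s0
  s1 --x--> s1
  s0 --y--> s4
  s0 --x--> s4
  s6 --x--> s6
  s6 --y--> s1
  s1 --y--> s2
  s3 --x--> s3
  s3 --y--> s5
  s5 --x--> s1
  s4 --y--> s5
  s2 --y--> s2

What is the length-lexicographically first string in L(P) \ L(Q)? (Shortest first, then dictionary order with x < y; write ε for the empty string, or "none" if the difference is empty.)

xx

The string xx is accepted by P but not by Q.
No shorter string lies in the difference, and xx is the lexicographically first length-2 string in L(P) \ L(Q).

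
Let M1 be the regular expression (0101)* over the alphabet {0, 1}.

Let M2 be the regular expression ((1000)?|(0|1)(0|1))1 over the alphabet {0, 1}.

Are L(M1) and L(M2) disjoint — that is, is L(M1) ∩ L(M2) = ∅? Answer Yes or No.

Yes

Converting the expression M1 to a DFA (subset construction, then merging equivalent states) gives the minimal DFA with states {r0, r1, r2, r3, r4}, start state r0, accepting states {r0} and transitions r0: 0→r1, 1→r2; r1: 0→r2, 1→r3; r2: 0→r2, 1→r2; r3: 0→r4, 1→r2; r4: 0→r2, 1→r0.
Converting the expression M2 to a DFA (subset construction, then merging equivalent states) gives the minimal DFA with states {t0, t1, t2, t3, t4, t5, t6, t7}, start state t0, accepting states {t2, t6} and transitions t0: 0→t1, 1→t2; t1: 0→t3, 1→t3; t2: 0→t4, 1→t3; t3: 0→t5, 1→t6; t4: 0→t7, 1→t6; t5: 0→t5, 1→t5; t6: 0→t5, 1→t5; t7: 0→t3, 1→t5.
Exploring the product automaton M1 × M2 from the start pair (r0, t0), following both machines on each input symbol, reaches 13 state pairs: (r0, t0), (r1, t1), (r2, t2), (r2, t3), (r3, t3), (r2, t4), (r2, t5), (r2, t6), (r4, t5), (r2, t7), (r0, t5), (r1, t5), (r3, t5).
M1 accepts in {r0} and M2 accepts in {t2, t6}; no reachable pair has both components accepting, so no string drives both machines to acceptance simultaneously and L(M1) ∩ L(M2) = ∅.
So no string is accepted by both, and the intersection is empty.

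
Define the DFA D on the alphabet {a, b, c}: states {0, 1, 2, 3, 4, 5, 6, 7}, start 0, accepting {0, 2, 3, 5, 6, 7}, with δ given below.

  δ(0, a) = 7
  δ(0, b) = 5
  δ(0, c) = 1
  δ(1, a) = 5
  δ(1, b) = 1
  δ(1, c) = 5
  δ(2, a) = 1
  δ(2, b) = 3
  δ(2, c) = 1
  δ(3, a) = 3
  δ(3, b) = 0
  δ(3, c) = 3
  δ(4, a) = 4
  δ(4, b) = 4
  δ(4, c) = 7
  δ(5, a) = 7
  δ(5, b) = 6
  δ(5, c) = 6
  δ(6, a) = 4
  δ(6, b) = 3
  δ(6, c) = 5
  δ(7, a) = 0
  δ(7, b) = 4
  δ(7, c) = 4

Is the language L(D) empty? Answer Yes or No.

The empty string ε is accepted: the run 0 ends in the accepting state 0.
Since at least one string is accepted, L(D) is not empty.

No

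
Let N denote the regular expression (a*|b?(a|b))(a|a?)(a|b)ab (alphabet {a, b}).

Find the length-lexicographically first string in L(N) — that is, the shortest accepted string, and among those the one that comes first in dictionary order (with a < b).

By inspection of the expression, no string of length less than 3 matches, and aab is the lexicographically first match of length 3.

aab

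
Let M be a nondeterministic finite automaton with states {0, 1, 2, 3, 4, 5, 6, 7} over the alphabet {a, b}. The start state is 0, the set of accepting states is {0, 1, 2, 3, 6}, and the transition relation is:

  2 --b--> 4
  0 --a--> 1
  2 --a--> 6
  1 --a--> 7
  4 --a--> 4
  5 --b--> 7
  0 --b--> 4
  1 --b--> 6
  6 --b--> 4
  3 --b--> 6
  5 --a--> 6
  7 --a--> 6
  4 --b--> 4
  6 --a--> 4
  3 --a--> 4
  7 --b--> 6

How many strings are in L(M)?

5

The useful subgraph on states {0, 1, 6, 7} is acyclic, so L(M) is finite; the longest accepting path visits 4 useful states, giving maximum string length 3.
Counting accepting paths from 0 by length: 1 of length 0, 1 of length 1, 1 of length 2, 2 of length 3. Total 5.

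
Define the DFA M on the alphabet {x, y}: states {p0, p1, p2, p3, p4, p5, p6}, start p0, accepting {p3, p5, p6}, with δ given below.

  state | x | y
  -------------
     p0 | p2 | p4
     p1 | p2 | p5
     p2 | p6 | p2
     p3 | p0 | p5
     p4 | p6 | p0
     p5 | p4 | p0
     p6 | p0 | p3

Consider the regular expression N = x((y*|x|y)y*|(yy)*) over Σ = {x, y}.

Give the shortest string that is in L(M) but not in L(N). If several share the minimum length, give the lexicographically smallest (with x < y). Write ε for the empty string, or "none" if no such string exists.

The string yx is accepted by M but not by N.
No shorter string lies in the difference, and yx is the lexicographically first length-2 string in L(M) \ L(N).

yx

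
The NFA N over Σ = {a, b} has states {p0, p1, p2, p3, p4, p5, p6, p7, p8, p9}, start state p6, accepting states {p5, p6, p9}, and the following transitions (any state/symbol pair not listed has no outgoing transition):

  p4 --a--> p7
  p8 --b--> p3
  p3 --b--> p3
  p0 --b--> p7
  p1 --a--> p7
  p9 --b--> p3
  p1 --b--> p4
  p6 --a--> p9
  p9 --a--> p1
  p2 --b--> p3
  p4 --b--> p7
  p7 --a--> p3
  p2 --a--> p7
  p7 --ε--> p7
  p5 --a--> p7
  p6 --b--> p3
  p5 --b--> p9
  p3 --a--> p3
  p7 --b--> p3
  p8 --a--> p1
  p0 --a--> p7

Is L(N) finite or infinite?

finite

The useful states (reachable from p6 and able to reach an accepting state) are {p6, p9}.
Restricted to these states the transition graph has no cycle, so every accepting path has bounded length and L is finite.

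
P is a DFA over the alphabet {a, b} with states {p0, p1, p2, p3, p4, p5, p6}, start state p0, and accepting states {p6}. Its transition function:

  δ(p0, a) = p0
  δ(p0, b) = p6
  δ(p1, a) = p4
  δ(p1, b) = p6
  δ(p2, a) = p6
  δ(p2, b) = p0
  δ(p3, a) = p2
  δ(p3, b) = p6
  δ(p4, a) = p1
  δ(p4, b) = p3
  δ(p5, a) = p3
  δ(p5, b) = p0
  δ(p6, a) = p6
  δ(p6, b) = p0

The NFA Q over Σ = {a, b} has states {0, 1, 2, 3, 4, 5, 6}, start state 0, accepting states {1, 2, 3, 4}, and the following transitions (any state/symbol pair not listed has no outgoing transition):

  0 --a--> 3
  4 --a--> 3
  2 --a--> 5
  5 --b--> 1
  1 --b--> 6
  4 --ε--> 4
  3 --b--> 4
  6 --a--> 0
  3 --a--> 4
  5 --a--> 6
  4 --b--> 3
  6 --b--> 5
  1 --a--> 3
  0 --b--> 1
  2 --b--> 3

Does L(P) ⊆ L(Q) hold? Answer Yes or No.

The string bbb is in L(P) but not in L(Q).
So L(P) ⊄ L(Q).

No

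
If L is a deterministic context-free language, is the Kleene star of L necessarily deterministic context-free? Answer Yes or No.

No

L = {c aⁿbⁿ : n≥0} ∪ {cc aⁿb²ⁿ : n≥0} is a DCFL (the number of leading c's fixes which ratio the DPDA checks), but L* is not. Every word of L starts with c, so in a factorisation of the string cc aⁱbʲ (i≥1) into words of L each factor begins at one of the two c's: either the whole string is a single word of L (forcing j = 2i), or it splits as c · (c aⁱbʲ) with c ∈ L (take n = 0) and c aⁱbʲ ∈ L (forcing j = i). Thus L* ∩ cca⁺b* = {cc aⁿbⁿ : n≥1} ∪ {cc aⁿb²ⁿ : n≥1}. A DPDA for L* would give one for this intersection with a regular set, and, started from its configuration after reading cc, one for {aⁿbⁿ : n≥1} ∪ {aⁿb²ⁿ : n≥1}, which no deterministic PDA accepts (a DPDA for it would have a single run on aⁿb²ⁿ, accepting after the prefix aⁿbⁿ and accepting again after n more b's; an ordinary PDA that simulates it on a's and b's and, at any moment when it is accepting, may switch to reading only a fresh letter d while feeding each d to the simulation as a b, would accept aⁱbʲdᵏ (k≥1) exactly when both aⁱbʲ and aⁱbʲ⁺ᵏ are in the language, i.e. its language intersected with the regular set a*b*d⁺ would be exactly {aⁿbⁿdⁿ : n≥1} — impossible, since context-free languages are closed under intersection with regular sets and {aⁿbⁿdⁿ} is not context-free). So L* is not a DCFL.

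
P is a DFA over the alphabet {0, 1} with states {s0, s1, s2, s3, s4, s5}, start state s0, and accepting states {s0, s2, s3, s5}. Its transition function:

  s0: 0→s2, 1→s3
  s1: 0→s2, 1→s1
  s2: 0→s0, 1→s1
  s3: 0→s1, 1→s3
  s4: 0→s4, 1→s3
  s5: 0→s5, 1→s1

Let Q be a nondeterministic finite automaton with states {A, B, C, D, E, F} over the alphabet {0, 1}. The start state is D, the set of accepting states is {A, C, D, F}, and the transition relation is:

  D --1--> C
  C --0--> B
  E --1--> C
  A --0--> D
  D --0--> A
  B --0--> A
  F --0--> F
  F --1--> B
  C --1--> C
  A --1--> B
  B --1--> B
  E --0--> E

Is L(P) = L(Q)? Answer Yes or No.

Yes

Exploring the product automaton P × Q from the start pair (s0, D), following both machines on each input symbol, reaches 4 state pairs: (s0, D), (s2, A), (s3, C), (s1, B).
P accepts in {s0, s2, s3, s5} and Q accepts in {A, C, D, F}. In every reachable pair the two components are either both accepting — (s0, D), (s2, A), (s3, C) — or both non-accepting, so no string is accepted by exactly one of the machines: L(P) \ L(Q) and L(Q) \ L(P) are both empty.
Hence every string is accepted by P iff it is accepted by Q, and the two languages coincide.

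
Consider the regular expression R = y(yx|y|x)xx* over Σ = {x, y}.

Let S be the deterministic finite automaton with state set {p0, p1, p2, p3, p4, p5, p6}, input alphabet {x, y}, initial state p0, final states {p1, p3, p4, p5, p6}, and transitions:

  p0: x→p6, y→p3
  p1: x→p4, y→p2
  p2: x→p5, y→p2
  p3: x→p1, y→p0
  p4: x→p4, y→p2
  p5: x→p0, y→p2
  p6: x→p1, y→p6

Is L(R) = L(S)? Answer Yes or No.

No

The string x is accepted by S but rejected by R.
So L(R) ≠ L(S).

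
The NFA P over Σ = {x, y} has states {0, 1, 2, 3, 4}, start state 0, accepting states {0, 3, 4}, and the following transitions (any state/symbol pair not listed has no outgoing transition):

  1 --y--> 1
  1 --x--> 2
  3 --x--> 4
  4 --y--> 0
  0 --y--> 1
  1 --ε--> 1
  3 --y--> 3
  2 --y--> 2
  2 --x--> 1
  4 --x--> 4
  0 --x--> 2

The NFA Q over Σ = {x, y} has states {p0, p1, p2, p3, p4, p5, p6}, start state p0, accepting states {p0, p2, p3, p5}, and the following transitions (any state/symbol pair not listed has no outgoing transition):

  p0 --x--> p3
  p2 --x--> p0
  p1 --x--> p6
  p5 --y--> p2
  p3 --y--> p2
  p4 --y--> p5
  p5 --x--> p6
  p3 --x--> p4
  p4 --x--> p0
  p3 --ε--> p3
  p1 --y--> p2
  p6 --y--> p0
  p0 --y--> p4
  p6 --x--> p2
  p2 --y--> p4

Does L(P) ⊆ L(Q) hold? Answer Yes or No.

Yes

Exploring the product automaton P × Q from the start pair (0, p0), following both machines on each input symbol, reaches 13 state pairs: (0, p0), (2, p3), (1, p4), (2, p2), (2, p0), (1, p5), (1, p0), (2, p4), (1, p3), (2, p6), (1, p2), (2, p5), (1, p6).
P accepts in {0, 3, 4} and Q accepts in {p0, p2, p3, p5}. The reachable pairs whose P-component is accepting are (0, p0); in each of them the Q-component is accepting too, so the product for L(P) \ L(Q) (P-component accepting, Q-component rejecting) has no reachable accepting pair and the difference is empty.
Hence every string in L(P) is also in L(Q).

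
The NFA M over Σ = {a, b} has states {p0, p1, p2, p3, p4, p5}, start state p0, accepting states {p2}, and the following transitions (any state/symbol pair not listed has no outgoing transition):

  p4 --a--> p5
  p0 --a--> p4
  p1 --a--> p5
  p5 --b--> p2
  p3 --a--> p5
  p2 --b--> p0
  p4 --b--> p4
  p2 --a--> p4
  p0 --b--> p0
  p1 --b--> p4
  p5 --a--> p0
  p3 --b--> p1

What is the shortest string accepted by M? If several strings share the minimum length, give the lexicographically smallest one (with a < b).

aab

A breadth-first search from p0 reaches an accepting state first via the path p0 → p4 → p5 → p2 on input aab.
No string of length < 3 is accepted (BFS exhausts all shorter strings without reaching an accepting state), and aab is the lexicographically least accepting string of length 3.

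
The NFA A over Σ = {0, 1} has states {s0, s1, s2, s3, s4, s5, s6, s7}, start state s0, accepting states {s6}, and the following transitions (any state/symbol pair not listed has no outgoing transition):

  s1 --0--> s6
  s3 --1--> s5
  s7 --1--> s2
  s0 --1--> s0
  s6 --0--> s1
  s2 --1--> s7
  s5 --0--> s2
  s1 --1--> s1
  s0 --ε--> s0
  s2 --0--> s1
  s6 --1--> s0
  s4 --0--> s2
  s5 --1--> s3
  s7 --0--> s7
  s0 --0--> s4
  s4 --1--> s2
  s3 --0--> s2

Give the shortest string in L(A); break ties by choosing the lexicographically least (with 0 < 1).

0000

A breadth-first search from s0 reaches an accepting state first via the path s0 → s4 → s2 → s1 → s6 on input 0000.
No string of length < 4 is accepted (BFS exhausts all shorter strings without reaching an accepting state), and 0000 is the lexicographically least accepting string of length 4.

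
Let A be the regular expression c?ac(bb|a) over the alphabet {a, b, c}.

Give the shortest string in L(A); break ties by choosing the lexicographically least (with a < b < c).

aca

By inspection of the expression, no string of length less than 3 matches, and aca is the lexicographically first match of length 3.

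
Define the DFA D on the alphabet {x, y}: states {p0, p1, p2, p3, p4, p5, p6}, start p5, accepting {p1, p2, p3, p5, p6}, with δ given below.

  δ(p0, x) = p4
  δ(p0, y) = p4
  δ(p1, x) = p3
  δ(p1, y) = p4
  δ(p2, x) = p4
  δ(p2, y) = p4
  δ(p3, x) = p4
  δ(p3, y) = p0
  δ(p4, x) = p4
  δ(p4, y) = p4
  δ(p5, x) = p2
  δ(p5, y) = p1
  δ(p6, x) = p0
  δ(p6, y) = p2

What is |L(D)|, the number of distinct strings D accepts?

The useful subgraph on states {p1, p2, p3, p5} is acyclic, so L(D) is finite; the longest accepting path visits 3 useful states, giving maximum string length 2.
Counting accepting paths from p5 by length: 1 of length 0, 2 of length 1, 1 of length 2. Total 4.

4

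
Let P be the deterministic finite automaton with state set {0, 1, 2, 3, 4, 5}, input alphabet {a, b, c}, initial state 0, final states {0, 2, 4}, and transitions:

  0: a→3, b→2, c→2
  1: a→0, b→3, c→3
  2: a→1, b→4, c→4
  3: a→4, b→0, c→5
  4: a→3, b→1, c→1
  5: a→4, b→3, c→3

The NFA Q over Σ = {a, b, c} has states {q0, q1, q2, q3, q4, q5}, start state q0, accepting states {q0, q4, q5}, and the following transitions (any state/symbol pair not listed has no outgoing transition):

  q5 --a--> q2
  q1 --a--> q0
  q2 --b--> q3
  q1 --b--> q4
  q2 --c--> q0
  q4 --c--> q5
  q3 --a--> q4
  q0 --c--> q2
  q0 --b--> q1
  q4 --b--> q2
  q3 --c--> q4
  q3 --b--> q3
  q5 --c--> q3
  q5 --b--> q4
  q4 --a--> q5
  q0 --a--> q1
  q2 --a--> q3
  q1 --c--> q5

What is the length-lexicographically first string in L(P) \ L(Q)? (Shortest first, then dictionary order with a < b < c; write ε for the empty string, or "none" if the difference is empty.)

The string b is accepted by P but not by Q.
No shorter string lies in the difference, and b is the lexicographically first length-1 string in L(P) \ L(Q).

b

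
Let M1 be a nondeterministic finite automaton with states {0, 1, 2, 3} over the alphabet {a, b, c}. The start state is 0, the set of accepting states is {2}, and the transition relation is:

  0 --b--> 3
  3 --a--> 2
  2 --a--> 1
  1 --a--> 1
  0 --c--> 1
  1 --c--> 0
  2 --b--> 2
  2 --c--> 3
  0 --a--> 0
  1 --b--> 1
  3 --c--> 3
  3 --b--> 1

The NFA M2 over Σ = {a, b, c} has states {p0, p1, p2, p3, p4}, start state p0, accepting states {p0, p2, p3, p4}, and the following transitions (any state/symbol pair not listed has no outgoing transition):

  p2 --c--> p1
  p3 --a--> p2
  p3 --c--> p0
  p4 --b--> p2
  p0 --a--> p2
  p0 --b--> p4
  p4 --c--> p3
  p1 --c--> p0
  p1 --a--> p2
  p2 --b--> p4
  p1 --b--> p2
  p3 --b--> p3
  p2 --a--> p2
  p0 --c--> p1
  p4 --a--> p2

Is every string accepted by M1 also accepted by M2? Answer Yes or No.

Yes

Exploring the product automaton M1 × M2 from the start pair (0, p0), following both machines on each input symbol, reaches 16 state pairs: (0, p0), (0, p2), (3, p4), (1, p1), (2, p2), (1, p2), (3, p3), (2, p4), (3, p1), (1, p4), (0, p1), (1, p3), (3, p0), (0, p3), (3, p2), (1, p0).
M1 accepts in {2} and M2 accepts in {p0, p2, p3, p4}. The reachable pairs whose M1-component is accepting are (2, p2), (2, p4); in each of them the M2-component is accepting too, so the product for L(M1) \ L(M2) (M1-component accepting, M2-component rejecting) has no reachable accepting pair and the difference is empty.
Hence every string in L(M1) is also in L(M2).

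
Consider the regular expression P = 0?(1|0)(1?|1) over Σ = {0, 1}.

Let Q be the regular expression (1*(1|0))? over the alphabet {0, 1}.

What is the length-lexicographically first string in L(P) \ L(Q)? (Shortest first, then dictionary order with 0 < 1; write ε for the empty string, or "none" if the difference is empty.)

The string 00 is accepted by P but not by Q.
No shorter string lies in the difference, and 00 is the lexicographically first length-2 string in L(P) \ L(Q).

00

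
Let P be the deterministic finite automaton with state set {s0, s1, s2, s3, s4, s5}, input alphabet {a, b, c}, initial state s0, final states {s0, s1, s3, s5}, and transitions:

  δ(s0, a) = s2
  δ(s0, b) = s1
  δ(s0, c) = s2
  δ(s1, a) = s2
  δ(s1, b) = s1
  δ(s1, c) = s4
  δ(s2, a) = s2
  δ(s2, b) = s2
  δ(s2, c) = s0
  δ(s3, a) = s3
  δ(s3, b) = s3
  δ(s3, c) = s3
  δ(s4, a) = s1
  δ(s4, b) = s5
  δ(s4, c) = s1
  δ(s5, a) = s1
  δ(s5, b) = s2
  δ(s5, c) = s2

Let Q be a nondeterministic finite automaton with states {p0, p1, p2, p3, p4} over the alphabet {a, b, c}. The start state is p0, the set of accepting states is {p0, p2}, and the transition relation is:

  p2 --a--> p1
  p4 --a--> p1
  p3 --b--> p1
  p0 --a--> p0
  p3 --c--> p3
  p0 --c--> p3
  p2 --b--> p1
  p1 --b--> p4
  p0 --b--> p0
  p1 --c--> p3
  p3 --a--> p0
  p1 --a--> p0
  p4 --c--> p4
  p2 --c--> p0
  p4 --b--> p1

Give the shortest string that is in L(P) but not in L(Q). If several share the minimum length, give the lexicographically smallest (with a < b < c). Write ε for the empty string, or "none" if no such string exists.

The string ac is accepted by P but not by Q.
No shorter string lies in the difference, and ac is the lexicographically first length-2 string in L(P) \ L(Q).

ac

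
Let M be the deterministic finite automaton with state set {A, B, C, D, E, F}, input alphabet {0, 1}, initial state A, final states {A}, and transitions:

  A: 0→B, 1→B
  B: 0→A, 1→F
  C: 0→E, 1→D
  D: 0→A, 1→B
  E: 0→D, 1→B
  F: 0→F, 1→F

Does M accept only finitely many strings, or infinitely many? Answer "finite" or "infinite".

infinite

State A is reachable from the start and can reach an accepting state, and it lies on the cycle A → B → A.
Traversing that cycle any number of times yields accepted strings of unbounded length, so the language is infinite.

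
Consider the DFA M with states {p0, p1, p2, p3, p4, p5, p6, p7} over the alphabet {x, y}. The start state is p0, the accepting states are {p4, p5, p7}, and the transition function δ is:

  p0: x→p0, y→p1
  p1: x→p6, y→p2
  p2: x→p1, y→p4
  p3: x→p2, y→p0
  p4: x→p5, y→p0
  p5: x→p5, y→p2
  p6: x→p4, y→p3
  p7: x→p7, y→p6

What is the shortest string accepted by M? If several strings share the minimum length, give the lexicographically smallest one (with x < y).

yxx

A breadth-first search from p0 reaches an accepting state first via the path p0 → p1 → p6 → p4 on input yxx.
No string of length < 3 is accepted (BFS exhausts all shorter strings without reaching an accepting state), and yxx is the lexicographically least accepting string of length 3.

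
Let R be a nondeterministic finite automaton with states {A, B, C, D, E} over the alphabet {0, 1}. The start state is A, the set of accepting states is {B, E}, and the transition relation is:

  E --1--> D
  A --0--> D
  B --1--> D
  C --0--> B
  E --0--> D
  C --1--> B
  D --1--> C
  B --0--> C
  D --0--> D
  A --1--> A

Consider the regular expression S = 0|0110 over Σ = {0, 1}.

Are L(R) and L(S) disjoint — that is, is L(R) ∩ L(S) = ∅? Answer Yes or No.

Yes

Converting the expression S to a DFA (subset construction, then merging equivalent states) gives the minimal DFA with states {s0, s1, s2, s3, s4, s5}, start state s0, accepting states {s1, s5} and transitions s0: 0→s1, 1→s2; s1: 0→s2, 1→s3; s2: 0→s2, 1→s2; s3: 0→s2, 1→s4; s4: 0→s5, 1→s2; s5: 0→s2, 1→s2.
Exploring the product automaton R × S from the start pair (A, s0), following both machines on each input symbol, reaches 9 state pairs: (A, s0), (D, s1), (A, s2), (D, s2), (C, s3), (C, s2), (B, s2), (B, s4), (C, s5).
R accepts in {B, E} and S accepts in {s1, s5}; no reachable pair has both components accepting, so no string drives both machines to acceptance simultaneously and L(R) ∩ L(S) = ∅.
So no string is accepted by both, and the intersection is empty.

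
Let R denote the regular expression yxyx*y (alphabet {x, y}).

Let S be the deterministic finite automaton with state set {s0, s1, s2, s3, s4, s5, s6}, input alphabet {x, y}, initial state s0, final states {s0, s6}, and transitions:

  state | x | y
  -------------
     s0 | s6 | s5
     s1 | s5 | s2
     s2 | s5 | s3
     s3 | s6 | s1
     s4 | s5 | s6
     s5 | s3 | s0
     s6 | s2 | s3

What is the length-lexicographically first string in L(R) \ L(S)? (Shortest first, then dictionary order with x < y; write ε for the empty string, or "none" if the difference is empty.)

The string yxyy is accepted by R but not by S.
No shorter string lies in the difference, and yxyy is the lexicographically first length-4 string in L(R) \ L(S).

yxyy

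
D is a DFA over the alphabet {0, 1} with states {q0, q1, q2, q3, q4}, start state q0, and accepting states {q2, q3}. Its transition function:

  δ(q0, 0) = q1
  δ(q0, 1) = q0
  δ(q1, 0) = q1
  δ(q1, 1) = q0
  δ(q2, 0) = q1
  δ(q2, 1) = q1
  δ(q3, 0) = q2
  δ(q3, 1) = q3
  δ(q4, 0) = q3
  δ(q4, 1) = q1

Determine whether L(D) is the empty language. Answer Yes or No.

The states reachable from the start state are {q0, q1}.
None of the accepting states {q2, q3} is reachable, so no string is accepted and L(D) = ∅.

Yes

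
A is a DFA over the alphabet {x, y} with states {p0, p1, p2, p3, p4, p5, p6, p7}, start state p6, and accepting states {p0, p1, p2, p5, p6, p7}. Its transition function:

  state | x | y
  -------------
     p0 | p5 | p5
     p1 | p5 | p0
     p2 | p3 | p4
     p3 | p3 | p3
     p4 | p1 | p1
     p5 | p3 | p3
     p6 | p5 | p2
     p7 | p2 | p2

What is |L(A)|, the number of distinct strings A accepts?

The useful subgraph on states {p0, p1, p2, p4, p5, p6} is acyclic, so L(A) is finite; the longest accepting path visits 6 useful states, giving maximum string length 5.
Counting accepting paths from p6 by length: 1 of length 0, 2 of length 1, 2 of length 3, 4 of length 4, 4 of length 5. Total 13.

13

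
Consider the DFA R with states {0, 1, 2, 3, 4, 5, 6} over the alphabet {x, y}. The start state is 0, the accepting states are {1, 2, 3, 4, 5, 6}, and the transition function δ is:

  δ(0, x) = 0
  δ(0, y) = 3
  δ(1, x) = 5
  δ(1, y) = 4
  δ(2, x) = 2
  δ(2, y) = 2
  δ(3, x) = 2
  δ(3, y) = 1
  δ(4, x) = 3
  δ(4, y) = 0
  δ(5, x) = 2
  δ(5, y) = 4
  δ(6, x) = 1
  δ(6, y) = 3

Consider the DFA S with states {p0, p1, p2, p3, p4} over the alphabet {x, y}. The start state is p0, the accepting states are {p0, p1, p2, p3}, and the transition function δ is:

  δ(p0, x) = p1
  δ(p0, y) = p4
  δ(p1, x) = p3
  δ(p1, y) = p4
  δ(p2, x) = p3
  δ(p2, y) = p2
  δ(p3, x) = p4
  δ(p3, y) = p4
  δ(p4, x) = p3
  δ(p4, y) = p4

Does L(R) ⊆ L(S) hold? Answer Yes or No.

No

The string y is in L(R) but not in L(S).
So L(R) ⊄ L(S).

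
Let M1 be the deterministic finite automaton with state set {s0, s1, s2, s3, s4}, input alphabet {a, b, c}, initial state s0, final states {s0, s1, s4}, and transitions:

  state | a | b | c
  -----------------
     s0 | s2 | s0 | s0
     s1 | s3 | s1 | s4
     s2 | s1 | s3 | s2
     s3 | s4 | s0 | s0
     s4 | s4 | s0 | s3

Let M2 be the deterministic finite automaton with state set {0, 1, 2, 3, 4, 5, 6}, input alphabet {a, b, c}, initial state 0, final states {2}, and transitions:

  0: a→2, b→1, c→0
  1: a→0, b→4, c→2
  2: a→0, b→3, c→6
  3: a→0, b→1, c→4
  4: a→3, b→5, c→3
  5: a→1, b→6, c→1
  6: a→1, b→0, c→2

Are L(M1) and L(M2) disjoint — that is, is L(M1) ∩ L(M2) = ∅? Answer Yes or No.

The string bc is accepted by both M1 and M2.
Hence L(M1) ∩ L(M2) ≠ ∅.

No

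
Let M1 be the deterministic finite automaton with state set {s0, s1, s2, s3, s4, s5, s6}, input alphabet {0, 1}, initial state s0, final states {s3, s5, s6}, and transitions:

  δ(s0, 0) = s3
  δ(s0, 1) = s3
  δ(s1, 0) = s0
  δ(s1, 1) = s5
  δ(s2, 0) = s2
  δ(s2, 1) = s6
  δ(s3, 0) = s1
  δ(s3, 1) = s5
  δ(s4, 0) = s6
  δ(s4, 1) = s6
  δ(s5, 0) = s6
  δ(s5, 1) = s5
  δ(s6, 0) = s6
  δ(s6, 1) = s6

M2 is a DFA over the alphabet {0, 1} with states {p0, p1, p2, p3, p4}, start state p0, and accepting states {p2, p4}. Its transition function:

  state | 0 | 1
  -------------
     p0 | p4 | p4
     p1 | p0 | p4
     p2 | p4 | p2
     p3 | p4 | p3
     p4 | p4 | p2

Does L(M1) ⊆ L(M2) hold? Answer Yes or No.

Exploring the product automaton M1 × M2 from the start pair (s0, p0), following both machines on each input symbol, reaches 8 state pairs: (s0, p0), (s3, p4), (s1, p4), (s5, p2), (s0, p4), (s6, p4), (s3, p2), (s6, p2).
M1 accepts in {s3, s5, s6} and M2 accepts in {p2, p4}. The reachable pairs whose M1-component is accepting are (s3, p4), (s5, p2), (s6, p4), (s3, p2), (s6, p2); in each of them the M2-component is accepting too, so the product for L(M1) \ L(M2) (M1-component accepting, M2-component rejecting) has no reachable accepting pair and the difference is empty.
Hence every string in L(M1) is also in L(M2).

Yes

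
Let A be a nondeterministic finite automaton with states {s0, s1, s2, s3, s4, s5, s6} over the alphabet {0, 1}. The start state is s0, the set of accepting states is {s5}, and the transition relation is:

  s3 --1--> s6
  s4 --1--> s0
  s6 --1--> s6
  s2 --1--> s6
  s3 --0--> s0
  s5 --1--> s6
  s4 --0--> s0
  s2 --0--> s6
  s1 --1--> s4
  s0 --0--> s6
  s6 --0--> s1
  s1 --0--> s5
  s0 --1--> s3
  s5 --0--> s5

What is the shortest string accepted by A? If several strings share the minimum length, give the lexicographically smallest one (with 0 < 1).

000

A breadth-first search from s0 reaches an accepting state first via the path s0 → s6 → s1 → s5 on input 000.
No string of length < 3 is accepted (BFS exhausts all shorter strings without reaching an accepting state), and 000 is the lexicographically least accepting string of length 3.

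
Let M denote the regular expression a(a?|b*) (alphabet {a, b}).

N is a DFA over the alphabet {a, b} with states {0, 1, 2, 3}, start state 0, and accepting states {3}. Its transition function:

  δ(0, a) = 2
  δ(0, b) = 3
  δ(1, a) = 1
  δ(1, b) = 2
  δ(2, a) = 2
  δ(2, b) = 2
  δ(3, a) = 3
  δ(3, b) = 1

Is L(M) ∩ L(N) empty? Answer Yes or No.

Converting the expression M to a DFA (subset construction, then merging equivalent states) gives the minimal DFA with states {m0, m1, m2, m3, m4}, start state m0, accepting states {m1, m3, m4} and transitions m0: a→m1, b→m2; m1: a→m3, b→m4; m2: a→m2, b→m2; m3: a→m2, b→m2; m4: a→m2, b→m4.
Exploring the product automaton M × N from the start pair (m0, 0), following both machines on each input symbol, reaches 7 state pairs: (m0, 0), (m1, 2), (m2, 3), (m3, 2), (m4, 2), (m2, 1), (m2, 2).
M accepts in {m1, m3, m4} and N accepts in {3}; no reachable pair has both components accepting, so no string drives both machines to acceptance simultaneously and L(M) ∩ L(N) = ∅.
So no string is accepted by both, and the intersection is empty.

Yes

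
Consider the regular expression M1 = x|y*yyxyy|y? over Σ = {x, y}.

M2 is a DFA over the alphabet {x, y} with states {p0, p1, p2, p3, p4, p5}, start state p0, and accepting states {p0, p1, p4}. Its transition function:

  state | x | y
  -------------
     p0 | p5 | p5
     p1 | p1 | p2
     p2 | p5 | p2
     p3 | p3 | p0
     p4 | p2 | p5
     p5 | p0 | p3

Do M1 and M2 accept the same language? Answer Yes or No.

No

The string x is accepted by M1 but rejected by M2.
So L(M1) ≠ L(M2).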